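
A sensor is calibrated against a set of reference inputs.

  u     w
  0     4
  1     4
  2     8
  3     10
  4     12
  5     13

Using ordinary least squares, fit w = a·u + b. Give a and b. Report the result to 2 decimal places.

Sums needed: Σu·u = 55, Σu = 15, Σ1 = 6.
And Σu·w = 163, Σw = 51.
Eliminating b: 6·(row 1) − 15·(row 2) gives 105·a = 6·163 − 15·51 = 213, so a = 71/35.
Then b = (51 − 15·(71/35))/6 = 24/7.

a = 2.03, b = 3.43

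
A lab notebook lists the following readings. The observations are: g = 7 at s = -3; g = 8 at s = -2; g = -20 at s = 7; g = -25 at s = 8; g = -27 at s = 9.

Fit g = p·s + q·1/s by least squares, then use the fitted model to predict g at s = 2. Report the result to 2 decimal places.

The normal equations are: 207·p + 5·q = -620;  5·p + (104017/254016)·q = -2573/168.
det = 207·(104017/254016) − 5² = 1686791/28224.
p = ((-620)·(104017/254016) − 5·(-2573/168))/(1686791/28224) = -45038660/15181119; q = (207·(-2573/168) − 5·(-620))/(1686791/28224) = -1984248/1686791.
At s = 2: ĝ = (-45038660/15181119)·(2) + (-1984248/1686791)·(1/2) = -5823908/893007.

ĝ = -6.52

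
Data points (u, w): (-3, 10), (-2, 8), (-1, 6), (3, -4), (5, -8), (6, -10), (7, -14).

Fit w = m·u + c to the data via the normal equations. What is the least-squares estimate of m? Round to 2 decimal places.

Forming MᵀM = [[133, 15]; [15, 7]] and Mᵀw = [-262, -12]ᵀ gives MᵀM·[m, c]ᵀ = Mᵀw.
Δ = 133·7 − 15² = 706.
m = ((-262)·7 − 15·(-12))/706 = -827/353; c = (133·(-12) − 15·(-262))/706 = 1167/353.

m = -2.34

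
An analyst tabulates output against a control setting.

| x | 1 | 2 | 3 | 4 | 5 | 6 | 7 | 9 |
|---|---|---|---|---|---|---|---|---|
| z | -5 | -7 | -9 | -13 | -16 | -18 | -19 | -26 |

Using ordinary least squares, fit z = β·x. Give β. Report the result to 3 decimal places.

With design matrix M, MᵀM = [[221]] and Mᵀz = [-653]ᵀ.
β = (-653)/221 = -2.95475.

β = -2.955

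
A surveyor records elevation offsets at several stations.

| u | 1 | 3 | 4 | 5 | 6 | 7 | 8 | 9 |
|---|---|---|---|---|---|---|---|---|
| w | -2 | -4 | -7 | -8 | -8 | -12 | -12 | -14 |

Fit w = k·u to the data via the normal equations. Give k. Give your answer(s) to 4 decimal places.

Compute the Gram sums: Σu·u = 281.
And Σu·w = -436.
AᵀA·[k]ᵀ = Aᵀw becomes [[281]]·[k]ᵀ = [-436]ᵀ.
k = (-436)/281 = -1.5516.

k = -1.5516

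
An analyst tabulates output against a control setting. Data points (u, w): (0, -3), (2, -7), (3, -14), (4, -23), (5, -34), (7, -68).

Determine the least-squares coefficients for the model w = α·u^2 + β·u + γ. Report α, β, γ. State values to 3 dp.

α = -1.444, β = 0.868, γ = -3.089

AᵀA·[α, β, γ]ᵀ = Aᵀw reads: 3379·α + 567·β + 103·γ = -4704;  567·α + 103·β + 21·γ = -794;  103·α + 21·β + 6·γ = -149.
Solving the 3×3 system (Gaussian elimination) gives α = -179/124, β = 6347/7316, γ = -11299/3658.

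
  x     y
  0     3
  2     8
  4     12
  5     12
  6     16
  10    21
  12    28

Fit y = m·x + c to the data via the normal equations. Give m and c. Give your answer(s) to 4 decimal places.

m = 1.9390, c = 3.4828

From the data, Σx·x = 325, Σx = 39, Σ1 = 7.
For Mᵀy: Σx·y = 766, Σy = 100.
Normal equations: [[325, 39]; [39, 7]]·[m, c]ᵀ = [766, 100]ᵀ.
Eliminating c: 7·(row 1) − 39·(row 2) gives 754·m = 7·766 − 39·100 = 1462, so m = 731/377.
Then c = (100 − 39·(731/377))/7 = 101/29.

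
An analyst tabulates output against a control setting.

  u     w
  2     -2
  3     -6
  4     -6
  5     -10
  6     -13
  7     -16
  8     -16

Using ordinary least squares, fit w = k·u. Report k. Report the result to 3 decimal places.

With design matrix X, XᵀX = [[203]] and Xᵀw = [-414]ᵀ.
Hence k = -414 / 203 ≈ -2.03941.

k = -2.039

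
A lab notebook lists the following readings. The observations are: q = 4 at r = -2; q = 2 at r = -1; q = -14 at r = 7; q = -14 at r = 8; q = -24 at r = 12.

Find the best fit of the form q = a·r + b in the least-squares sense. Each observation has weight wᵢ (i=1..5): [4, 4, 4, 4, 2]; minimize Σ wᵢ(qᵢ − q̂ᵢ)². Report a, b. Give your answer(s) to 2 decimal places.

a = -1.93, b = 0.17

XᵀWX·[a, b]ᵀ = XᵀWq reads: 760·a + 72·b = -1456;  72·a + 18·b = -136.
(Σwᵢ·r·r = 760, Σwᵢ·r = 72, Σwᵢ·1 = 18, Σwᵢ·r·q = -1456, Σwᵢ·q = -136.)
Determinant 760·18 − 72² = 8496.
a = ((-1456)·18 − 72·(-136))/8496 = -114/59; b = (760·(-136) − 72·(-1456))/8496 = 92/531.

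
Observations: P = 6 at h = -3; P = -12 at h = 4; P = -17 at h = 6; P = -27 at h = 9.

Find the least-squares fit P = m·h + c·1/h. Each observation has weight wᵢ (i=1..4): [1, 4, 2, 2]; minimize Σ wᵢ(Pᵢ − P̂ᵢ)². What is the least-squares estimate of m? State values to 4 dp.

MᵀWM·[m, c]ᵀ = MᵀWP reads: 307·m + 9·c = -900;  9·m + (143/324)·c = -77/3.
(Σwᵢ·h·h = 307, Σwᵢ·h·1/h = 9, Σwᵢ·1/h·1/h = 143/324, Σwᵢ·h·P = -900, Σwᵢ·1/h·P = -77/3.)
Δ = 307·(143/324) − 9² = 17657/324.
m = ((-900)·(143/324) − 9·(-77/3))/(17657/324) = -53856/17657; c = (307·(-77/3) − 9·(-900))/(17657/324) = 71388/17657.

m = -3.0501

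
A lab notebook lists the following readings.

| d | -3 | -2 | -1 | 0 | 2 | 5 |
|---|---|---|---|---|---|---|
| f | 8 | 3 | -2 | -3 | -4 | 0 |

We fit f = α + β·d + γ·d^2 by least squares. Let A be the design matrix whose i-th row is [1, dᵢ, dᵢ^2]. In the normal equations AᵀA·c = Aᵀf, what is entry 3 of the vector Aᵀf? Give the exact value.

Entry 3 ↔ basis d^2, so (Aᵀf)_{3} = Σᵢ (d^2)·fᵢ = (9)·(8) + (4)·(3) + (1)·(-2) + (0)·(-3) + (4)·(-4) + (25)·(0) = 66.

66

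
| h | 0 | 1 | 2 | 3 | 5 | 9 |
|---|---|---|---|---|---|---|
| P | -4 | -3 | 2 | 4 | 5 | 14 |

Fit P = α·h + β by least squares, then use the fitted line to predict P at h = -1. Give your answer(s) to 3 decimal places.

P̂ = -5.450

Setting ∂/∂α … = 0 gives: 120·α + 20·β = 164;  20·α + 6·β = 18.
Determinant 120·6 − 20² = 320.
α = (164·6 − 20·18)/320 = 39/20; β = (120·18 − 20·164)/320 = -7/2.
At h = -1: P̂ = (39/20)·(-1) + (-7/2)·(1) = -109/20.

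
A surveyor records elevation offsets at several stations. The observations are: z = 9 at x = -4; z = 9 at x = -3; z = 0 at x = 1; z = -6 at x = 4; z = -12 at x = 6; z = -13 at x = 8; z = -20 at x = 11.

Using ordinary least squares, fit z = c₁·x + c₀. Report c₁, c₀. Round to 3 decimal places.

Entries of MᵀM: Σx·x = 263, Σx = 23, Σ1 = 7.
Right-hand side: Σx·z = -483, Σz = -33.
So MᵀM·[c₁, c₀]ᵀ = Mᵀz: [[263, 23]; [23, 7]]·[c₁, c₀]ᵀ = [-483, -33]ᵀ.
Eliminating c₀: 7·(row 1) − 23·(row 2) gives 1312·c₁ = 7·(-483) − 23·(-33) = -2622, so c₁ = -1311/656.
Then c₀ = ((-33) − 23·(-1311/656))/7 = 1215/656.

c₁ = -1.998, c₀ = 1.852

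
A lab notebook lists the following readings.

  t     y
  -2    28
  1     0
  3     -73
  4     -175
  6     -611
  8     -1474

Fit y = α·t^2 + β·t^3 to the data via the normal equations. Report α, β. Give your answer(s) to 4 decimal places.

Forming MᵀM = [[5746, 41780]; [41780, 313690]] and Mᵀy = [-119677, -900059]ᵀ gives MᵀM·[α, β]ᵀ = Mᵀy.
Determinant 5746·313690 − 41780² = 56894340.
α = ((-119677)·313690 − 41780·(-900059))/56894340 = 2099563/1896478; β = (5746·(-900059) − 41780·(-119677))/56894340 = -28605659/9482390.

α = 1.1071, β = -3.0167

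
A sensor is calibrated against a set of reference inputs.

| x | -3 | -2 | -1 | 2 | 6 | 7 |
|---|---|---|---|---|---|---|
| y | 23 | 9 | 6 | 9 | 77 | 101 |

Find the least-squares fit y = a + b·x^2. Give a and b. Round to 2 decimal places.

a = 2.68, b = 2.03

From the data, Σ1 = 6, Σx^2 = 103, Σx^2·x^2 = 3811.
Moment sums: Σy = 225, Σx^2·y = 8006.
So AᵀA·[a, b]ᵀ = Aᵀy: [[6, 103]; [103, 3811]]·[a, b]ᵀ = [225, 8006]ᵀ.
det = 6·3811 − 103² = 12257.
a = (225·3811 − 103·8006)/12257 = 319/119; b = (6·8006 − 103·225)/12257 = 24861/12257.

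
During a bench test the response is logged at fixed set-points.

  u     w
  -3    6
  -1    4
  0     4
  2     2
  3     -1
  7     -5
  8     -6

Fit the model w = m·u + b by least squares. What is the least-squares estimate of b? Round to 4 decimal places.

b = 3.1724

Normal-equation sums: Σu·u = 136, Σu = 16, Σ1 = 7.
For Xᵀw: Σu·w = -104, Σw = 4.
So XᵀX·[m, b]ᵀ = Xᵀw: [[136, 16]; [16, 7]]·[m, b]ᵀ = [-104, 4]ᵀ.
Eliminating b: 7·(row 1) − 16·(row 2) gives 696·m = 7·(-104) − 16·4 = -792, so m = -33/29.
Then b = (4 − 16·(-33/29))/7 = 92/29.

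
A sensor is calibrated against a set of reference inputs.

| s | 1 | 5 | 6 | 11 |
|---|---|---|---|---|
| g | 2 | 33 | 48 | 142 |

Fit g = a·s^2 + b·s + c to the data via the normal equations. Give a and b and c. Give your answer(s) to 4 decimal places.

Sums needed: Σs^2·s^2 = 16563, Σs^2·s = 1673, Σs^2 = 183, Σs·s = 183, Σs = 23, Σ1 = 4.
Moment sums: Σs^2·g = 19737, Σs·g = 2017, Σg = 225.
AᵀA·[a, b, c]ᵀ = Aᵀg becomes [[16563, 1673, 183]; [1673, 183, 23]; [183, 23, 4]]·[a, b, c]ᵀ = [19737, 2017, 225]ᵀ.
Solving the 3×3 system (Gaussian elimination) gives a = 2423/2428, b = 4965/2428, c = -1413/1214.

a = 0.9979, b = 2.0449, c = -1.1639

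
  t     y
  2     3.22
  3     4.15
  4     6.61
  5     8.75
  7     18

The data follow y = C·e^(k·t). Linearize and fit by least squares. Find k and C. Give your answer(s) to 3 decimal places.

k = 0.349, C = 1.554

Linearized form: ln y = k·t + ln C. From the 5 transformed points,
Σt = 21.0000, Σ(t)² = 103.0000, Σln y = 9.5405, Σt·ln y = 45.2403.
Normal system: [[103.0000, 21.0000]; [21.0000, 5]]·[k, ln C]ᵀ = [45.2403, 9.5405]ᵀ.
Δ = 103.0000·5 − (21.0000)² = 74.0000; k = (45.2403·5 − 21.0000·9.5405)/74.0000 = 0.34934, ln C = (103.0000·9.5405 − 21.0000·45.2403)/74.0000 = 0.44088, so C = exp(0.44088) = 1.55408.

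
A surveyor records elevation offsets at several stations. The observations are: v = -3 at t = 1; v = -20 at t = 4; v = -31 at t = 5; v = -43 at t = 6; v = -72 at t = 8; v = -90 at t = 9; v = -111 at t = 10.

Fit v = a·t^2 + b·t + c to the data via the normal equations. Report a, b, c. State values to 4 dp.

Setting ∂/∂a … = 0 gives: 22835·a + 2647·b + 323·c = -25644;  2647·a + 323·b + 43·c = -2992;  323·a + 43·b + 7·c = -370.
Row-reducing yields a = -3473/3426, b = -2747/3426, c = -660/571.

a = -1.0137, b = -0.8018, c = -1.1559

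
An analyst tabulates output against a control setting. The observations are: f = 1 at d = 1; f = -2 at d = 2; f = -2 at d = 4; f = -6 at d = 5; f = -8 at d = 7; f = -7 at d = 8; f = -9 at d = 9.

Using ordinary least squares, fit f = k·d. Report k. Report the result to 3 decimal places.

Normal-equation sums: Σd·d = 240.
And Σd·f = -234.
So XᵀX·[k]ᵀ = Xᵀf: [[240]]·[k]ᵀ = [-234]ᵀ.
k = (-234)/240 = -0.975.

k = -0.975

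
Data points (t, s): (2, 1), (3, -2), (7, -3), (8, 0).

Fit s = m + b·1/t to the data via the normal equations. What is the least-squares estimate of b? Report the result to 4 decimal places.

AᵀA·[m, b]ᵀ = Aᵀs reads: 4·m + (185/168)·b = -4;  (185/168)·m + (11209/28224)·b = -25/42.
det = 4·(11209/28224) − (185/168)² = 1179/3136.
m = ((-4)·(11209/28224) − (185/168)·(-25/42))/(1179/3136) = -26336/10611; b = (4·(-25/42) − (185/168)·(-4))/(1179/3136) = 19040/3537.

b = 5.3831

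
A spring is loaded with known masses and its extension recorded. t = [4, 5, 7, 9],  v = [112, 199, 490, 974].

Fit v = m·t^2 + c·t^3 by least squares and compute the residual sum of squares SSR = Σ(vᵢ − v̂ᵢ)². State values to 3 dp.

SSR = 0.493

With design matrix M, MᵀM = [[9843, 80005]; [80005, 668811]] and Mᵀv = [109671, 910159]ᵀ.
det = 9843·668811 − 80005² = 182306648.
m = (109671·668811 − 80005·910159)/182306648 = 265950193/91153324; c = (9843·910159 − 80005·109671)/182306648 = 92233341/91153324.
Residuals: 12758844/22788331, -19205487/45576662, -616665/22788331, 1633177/45576662; SSR = 22471841/45576662.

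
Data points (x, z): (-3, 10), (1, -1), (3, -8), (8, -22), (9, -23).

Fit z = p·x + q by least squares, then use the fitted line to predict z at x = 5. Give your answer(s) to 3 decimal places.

With design matrix M, MᵀM = [[164, 18]; [18, 5]] and Mᵀz = [-438, -44]ᵀ.
Δ = 164·5 − 18² = 496.
p = ((-438)·5 − 18·(-44))/496 = -699/248; q = (164·(-44) − 18·(-438))/496 = 167/124.
At x = 5: ẑ = (-699/248)·(5) + (167/124)·(1) = -3161/248.

ẑ = -12.746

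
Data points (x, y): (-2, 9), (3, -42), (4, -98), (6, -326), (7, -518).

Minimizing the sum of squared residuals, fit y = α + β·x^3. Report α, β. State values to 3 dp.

α = -2.050, β = -1.503

From the data, Σ1 = 5, Σx^3 = 642, Σx^3·x^3 = 169194.
And Σy = -975, Σx^3·y = -255568.
Eliminating β: 169194·(row 1) − 642·(row 2) gives 433806·α = 169194·(-975) − 642·(-255568) = -889494, so α = -148249/72301.
Then β = ((-255568) − 642·(-148249/72301))/169194 = -325945/216903.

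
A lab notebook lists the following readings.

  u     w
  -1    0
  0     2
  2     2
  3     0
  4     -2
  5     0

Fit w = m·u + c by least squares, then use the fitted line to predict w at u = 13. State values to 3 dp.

Entries of AᵀA: Σu·u = 55, Σu = 13, Σ1 = 6.
Moment sums: Σu·w = -4, Σw = 2.
Determinant 55·6 − 13² = 161.
m = ((-4)·6 − 13·2)/161 = -50/161; c = (55·2 − 13·(-4))/161 = 162/161.
At u = 13: ŵ = (-50/161)·(13) + (162/161)·(1) = -488/161.

ŵ = -3.031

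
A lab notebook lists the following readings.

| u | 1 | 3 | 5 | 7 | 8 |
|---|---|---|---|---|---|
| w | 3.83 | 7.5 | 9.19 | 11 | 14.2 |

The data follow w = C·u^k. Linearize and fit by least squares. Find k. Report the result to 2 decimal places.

Let Y = ln w. Fitting Y = k·ln u + ln C by least squares:
XᵀX = [[11.9079, 6.7334]; [6.7334, 5]], rhs = [15.9669, 10.6270]ᵀ  (here Σln u = 6.7334, Σ(ln u)² = 11.9079, Σln w = 10.6270, Σln u·ln w = 15.9669).
Solving (det = 14.2007): k = 0.58295, ln C = 1.34035.

k = 0.58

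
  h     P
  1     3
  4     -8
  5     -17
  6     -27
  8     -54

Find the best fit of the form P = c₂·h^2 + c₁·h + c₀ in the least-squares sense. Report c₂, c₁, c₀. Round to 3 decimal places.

From the data, Σh^2·h^2 = 6274, Σh^2·h = 918, Σh^2 = 142, Σh·h = 142, Σh = 24, Σ1 = 5.
Moment sums: Σh^2·P = -4978, Σh·P = -708, ΣP = -103.
Normal equations: [[6274, 918, 142]; [918, 142, 24]; [142, 24, 5]]·[c₂, c₁, c₀]ᵀ = [-4978, -708, -103]ᵀ.
Solving the 3×3 system (Gaussian elimination) gives c₂ = -2825/2612, c₁ = 4101/2612, c₀ = 3369/1306.

c₂ = -1.082, c₁ = 1.570, c₀ = 2.580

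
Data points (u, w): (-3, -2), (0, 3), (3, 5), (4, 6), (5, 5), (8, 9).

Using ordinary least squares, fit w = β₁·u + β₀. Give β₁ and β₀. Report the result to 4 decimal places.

From the data, Σu·u = 123, Σu = 17, Σ1 = 6.
Moment sums: Σu·w = 142, Σw = 26.
So XᵀX·[β₁, β₀]ᵀ = Xᵀw: [[123, 17]; [17, 6]]·[β₁, β₀]ᵀ = [142, 26]ᵀ.
Eliminating β₀: 6·(row 1) − 17·(row 2) gives 449·β₁ = 6·142 − 17·26 = 410, so β₁ = 410/449.
Then β₀ = (26 − 17·(410/449))/6 = 784/449.

β₁ = 0.9131, β₀ = 1.7461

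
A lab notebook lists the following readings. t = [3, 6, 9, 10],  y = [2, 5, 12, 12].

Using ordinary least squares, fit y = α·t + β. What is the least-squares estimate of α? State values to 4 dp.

Setting ∂/∂α … = 0 gives: 226·α + 28·β = 264;  28·α + 4·β = 31.
det = 226·4 − 28² = 120.
α = (264·4 − 28·31)/120 = 47/30; β = (226·31 − 28·264)/120 = -193/60.

α = 1.5667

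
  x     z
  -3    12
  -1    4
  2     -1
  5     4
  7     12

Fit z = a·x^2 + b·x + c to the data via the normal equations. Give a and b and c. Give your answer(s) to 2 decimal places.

a = 0.51, b = -2.06, c = 1.27

Sums needed: Σx^2·x^2 = 3124, Σx^2·x = 448, Σx^2 = 88, Σx·x = 88, Σx = 10, Σ1 = 5.
And Σx^2·z = 796, Σx·z = 62, Σz = 31.
AᵀA·[a, b, c]ᵀ = Aᵀz becomes [[3124, 448, 88]; [448, 88, 10]; [88, 10, 5]]·[a, b, c]ᵀ = [796, 62, 31]ᵀ.
Row-reducing yields a = 313/609, b = -1252/609, c = 257/203.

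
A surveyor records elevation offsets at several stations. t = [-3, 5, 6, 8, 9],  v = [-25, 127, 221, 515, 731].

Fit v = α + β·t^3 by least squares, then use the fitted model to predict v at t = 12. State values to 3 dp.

Entries of AᵀA: Σ1 = 5, Σt^3 = 1555, Σt^3·t^3 = 856595.
Moment sums: Σv = 1569, Σt^3·v = 860865.
So AᵀA·[α, β]ᵀ = Aᵀv: [[5, 1555]; [1555, 856595]]·[α, β]ᵀ = [1569, 860865]ᵀ.
Eliminating β: 856595·(row 1) − 1555·(row 2) gives 1864950·α = 856595·1569 − 1555·860865 = 5352480, so α = 178416/62165.
Then β = (860865 − 1555·(178416/62165))/856595 = 62151/62165.
At t = 12: v̂ = (178416/62165)·(1) + (62151/62165)·(1728) = 107575344/62165.

v̂ = 1730.481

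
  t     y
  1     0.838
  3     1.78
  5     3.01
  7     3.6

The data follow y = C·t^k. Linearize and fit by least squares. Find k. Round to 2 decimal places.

k = 0.77

Let Y = ln y. Fitting Y = k·ln t + ln C by least squares:
Σln t = 4.6540, Σ(ln t)² = 7.5838, Σln y = 2.7828, Σln t·ln y = 4.8996.
Equations: 7.5838·k + 4.6540·ln C = 4.8996;  4.6540·k + 4·ln C = 2.7828.
Slope k = (n·Σln t·ln y − Σln t·Σln y)/(n·Σ(ln t)² − (Σln t)²) = (4·4.8996 − 4.6540·2.7828)/8.6759 = 0.76620; ln C = (Σln y − k·Σln t)/n = -0.19578.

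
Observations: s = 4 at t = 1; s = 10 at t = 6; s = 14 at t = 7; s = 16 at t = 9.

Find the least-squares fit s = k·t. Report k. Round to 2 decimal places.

k = 1.83

AᵀA·[k]ᵀ = Aᵀs reads: 167·k = 306.
Hence k = 306 / 167 ≈ 1.83234.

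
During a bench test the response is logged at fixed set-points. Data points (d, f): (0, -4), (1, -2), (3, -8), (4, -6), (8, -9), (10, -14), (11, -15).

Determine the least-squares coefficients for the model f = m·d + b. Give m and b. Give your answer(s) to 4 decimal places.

Normal-equation sums: Σd·d = 311, Σd = 37, Σ1 = 7.
Right-hand side: Σd·f = -427, Σf = -58.
MᵀM·[m, b]ᵀ = Mᵀf becomes [[311, 37]; [37, 7]]·[m, b]ᵀ = [-427, -58]ᵀ.
Determinant 311·7 − 37² = 808.
m = ((-427)·7 − 37·(-58))/808 = -843/808; b = (311·(-58) − 37·(-427))/808 = -2239/808.

m = -1.0433, b = -2.7710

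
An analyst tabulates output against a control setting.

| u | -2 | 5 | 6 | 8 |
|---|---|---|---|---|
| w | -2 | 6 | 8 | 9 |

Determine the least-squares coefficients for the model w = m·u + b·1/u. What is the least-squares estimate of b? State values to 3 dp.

b = -0.558

Forming XᵀX = [[129, 4]; [4, 4801/14400]] and Xᵀw = [154, 559/120]ᵀ gives XᵀX·[m, b]ᵀ = Xᵀw.
det = 129·(4801/14400) − 4² = 129643/4800.
m = (154·(4801/14400) − 4·(559/120))/(129643/4800) = 471034/388929; b = (129·(559/120) − 4·154)/(129643/4800) = -72360/129643.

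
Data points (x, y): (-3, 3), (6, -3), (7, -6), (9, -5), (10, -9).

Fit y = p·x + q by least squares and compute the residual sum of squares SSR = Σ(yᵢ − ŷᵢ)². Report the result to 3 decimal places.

SSR = 7.491

Normal-equation sums: Σx·x = 275, Σx = 29, Σ1 = 5.
For Aᵀy: Σx·y = -204, Σy = -20.
Eliminating q: 5·(row 1) − 29·(row 2) gives 534·p = 5·(-204) − 29·(-20) = -440, so p = -220/267.
Then q = ((-20) − 29·(-220/267))/5 = 208/267.
Residuals: -67/267, 311/267, -90/89, 437/267, -137/89; SSR = 2000/267.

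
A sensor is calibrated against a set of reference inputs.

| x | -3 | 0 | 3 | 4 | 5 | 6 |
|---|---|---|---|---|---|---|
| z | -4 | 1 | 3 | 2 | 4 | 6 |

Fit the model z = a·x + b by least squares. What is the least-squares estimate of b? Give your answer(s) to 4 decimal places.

b = -0.3913

The normal equations are: 95·a + 15·b = 85;  15·a + 6·b = 12.
Δ = 95·6 − 15² = 345.
a = (85·6 − 15·12)/345 = 22/23; b = (95·12 − 15·85)/345 = -9/23.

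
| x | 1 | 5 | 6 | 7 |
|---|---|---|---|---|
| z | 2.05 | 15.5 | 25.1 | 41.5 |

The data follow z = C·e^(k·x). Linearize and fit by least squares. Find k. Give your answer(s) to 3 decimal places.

Let Y = ln z. Fitting Y = k·x + ln C by least squares:
Σx = 19.0000, Σ(x)² = 111.0000, Σln z = 10.4072, Σx·ln z = 59.8391.
Equations: 111.0000·k + 19.0000·ln C = 59.8391;  19.0000·k + 4·ln C = 10.4072.
Solving (det = 83.0000): k = 0.50143, ln C = 0.22001.

k = 0.501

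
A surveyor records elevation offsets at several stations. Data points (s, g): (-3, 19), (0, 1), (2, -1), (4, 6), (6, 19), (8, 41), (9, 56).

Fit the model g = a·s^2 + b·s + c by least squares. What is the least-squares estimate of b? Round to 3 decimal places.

Forming MᵀM = [[12306, 1502, 210]; [1502, 210, 26]; [210, 26, 7]] and Mᵀg = [8107, 911, 141]ᵀ gives MᵀM·[a, b, c]ᵀ = Mᵀg.
Inverting the 3×3 Gram matrix, [a, b, c]ᵀ = [280249/279944, -118289/39992, 76729/69986]ᵀ.

b = -2.958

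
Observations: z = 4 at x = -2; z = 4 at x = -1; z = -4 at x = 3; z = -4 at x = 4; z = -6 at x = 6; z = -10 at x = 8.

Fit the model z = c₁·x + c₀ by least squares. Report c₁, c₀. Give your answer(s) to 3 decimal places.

With design matrix A, AᵀA = [[130, 18]; [18, 6]] and Aᵀz = [-156, -16]ᵀ.
Determinant 130·6 − 18² = 456.
c₁ = ((-156)·6 − 18·(-16))/456 = -27/19; c₀ = (130·(-16) − 18·(-156))/456 = 91/57.

c₁ = -1.421, c₀ = 1.596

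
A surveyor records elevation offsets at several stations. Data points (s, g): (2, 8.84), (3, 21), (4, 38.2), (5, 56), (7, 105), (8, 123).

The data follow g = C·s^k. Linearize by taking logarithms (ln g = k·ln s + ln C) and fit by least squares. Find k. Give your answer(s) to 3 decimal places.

k = 1.909

Linearized form: ln g = k·ln s + ln C. From the 6 transformed points,
AᵀA = [[14.3101, 8.8128]; [8.8128, 6]], rhs = [35.4468, 22.3581]ᵀ  (here Σln s = 8.8128, Σ(ln s)² = 14.3101, Σln g = 22.3581, Σln s·ln g = 35.4468).
Δ = 14.3101·6 − (8.8128)² = 8.1947; k = (35.4468·6 − 8.8128·22.3581)/8.1947 = 1.90877, ln C = (14.3101·22.3581 − 8.8128·35.4468)/8.1947 = 0.92274.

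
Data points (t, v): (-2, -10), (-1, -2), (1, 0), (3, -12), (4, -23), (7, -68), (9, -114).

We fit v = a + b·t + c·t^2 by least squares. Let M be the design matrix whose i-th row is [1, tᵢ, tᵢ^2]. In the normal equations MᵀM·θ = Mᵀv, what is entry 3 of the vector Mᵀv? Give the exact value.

-13084

Entry 3 ↔ basis t^2, so (Mᵀv)_{3} = Σᵢ (t^2)·vᵢ = (4)·(-10) + (1)·(-2) + (1)·(0) + (9)·(-12) + (16)·(-23) + (49)·(-68) + (81)·(-114) = -13084.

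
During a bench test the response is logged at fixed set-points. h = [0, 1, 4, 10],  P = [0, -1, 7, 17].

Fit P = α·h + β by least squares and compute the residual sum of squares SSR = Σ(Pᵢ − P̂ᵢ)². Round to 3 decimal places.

The normal system XᵀX·[α, β]ᵀ = XᵀP is [[117, 15]; [15, 4]]·[α, β]ᵀ = [197, 23]ᵀ.
Eliminating β: 4·(row 1) − 15·(row 2) gives 243·α = 4·197 − 15·23 = 443, so α = 443/243.
Then β = (23 − 15·(443/243))/4 = -88/81.
Residuals: 88/81, -422/243, 193/243, -35/243; SSR = 1178/243.

SSR = 4.848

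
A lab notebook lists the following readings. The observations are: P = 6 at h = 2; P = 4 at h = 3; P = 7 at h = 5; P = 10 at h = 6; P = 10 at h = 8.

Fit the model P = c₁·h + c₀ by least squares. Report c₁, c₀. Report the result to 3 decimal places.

Normal-equation sums: Σh·h = 138, Σh = 24, Σ1 = 5.
And Σh·P = 199, ΣP = 37.
So AᵀA·[c₁, c₀]ᵀ = AᵀP: [[138, 24]; [24, 5]]·[c₁, c₀]ᵀ = [199, 37]ᵀ.
Determinant 138·5 − 24² = 114.
c₁ = (199·5 − 24·37)/114 = 107/114; c₀ = (138·37 − 24·199)/114 = 55/19.

c₁ = 0.939, c₀ = 2.895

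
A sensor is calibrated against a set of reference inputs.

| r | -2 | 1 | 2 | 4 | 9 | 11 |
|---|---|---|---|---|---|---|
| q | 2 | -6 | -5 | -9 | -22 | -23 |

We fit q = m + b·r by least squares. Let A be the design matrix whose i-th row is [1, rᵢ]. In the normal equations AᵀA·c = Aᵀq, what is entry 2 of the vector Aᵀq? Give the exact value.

Entry 2 ↔ basis r, so (Aᵀq)_{2} = Σᵢ (r)·qᵢ = (-2)·(2) + (1)·(-6) + (2)·(-5) + (4)·(-9) + (9)·(-22) + (11)·(-23) = -507.

-507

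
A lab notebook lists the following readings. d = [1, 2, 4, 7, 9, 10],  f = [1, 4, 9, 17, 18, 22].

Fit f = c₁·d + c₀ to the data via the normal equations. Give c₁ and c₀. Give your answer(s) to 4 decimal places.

Compute the Gram sums: Σd·d = 251, Σd = 33, Σ1 = 6.
Right-hand side: Σd·f = 546, Σf = 71.
AᵀA·[c₁, c₀]ᵀ = Aᵀf becomes [[251, 33]; [33, 6]]·[c₁, c₀]ᵀ = [546, 71]ᵀ.
Eliminating c₀: 6·(row 1) − 33·(row 2) gives 417·c₁ = 6·546 − 33·71 = 933, so c₁ = 311/139.
Then c₀ = (71 − 33·(311/139))/6 = -197/417.

c₁ = 2.2374, c₀ = -0.4724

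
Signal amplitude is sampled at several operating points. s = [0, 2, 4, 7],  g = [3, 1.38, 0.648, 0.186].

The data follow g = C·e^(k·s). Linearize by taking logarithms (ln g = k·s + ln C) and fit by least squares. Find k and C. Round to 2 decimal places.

Let Y = ln g. Fitting Y = k·s + ln C by least squares:
AᵀA = [[69.0000, 13.0000]; [13.0000, 4]], rhs = [-12.8654, -0.6952]ᵀ  (here Σs = 13.0000, Σ(s)² = 69.0000, Σln g = -0.6952, Σs·ln g = -12.8654).
Δ = 69.0000·4 − (13.0000)² = 107.0000; k = (-12.8654·4 − 13.0000·-0.6952)/107.0000 = -0.39649, ln C = (69.0000·-0.6952 − 13.0000·-12.8654)/107.0000 = 1.11479, so C = exp(1.11479) = 3.04892.

k = -0.40, C = 3.05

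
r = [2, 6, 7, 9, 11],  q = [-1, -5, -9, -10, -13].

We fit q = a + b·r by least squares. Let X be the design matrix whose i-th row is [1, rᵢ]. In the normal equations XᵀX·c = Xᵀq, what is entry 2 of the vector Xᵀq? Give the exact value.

Entry 2 ↔ basis r, so (Xᵀq)_{2} = Σᵢ (r)·qᵢ = (2)·(-1) + (6)·(-5) + (7)·(-9) + (9)·(-10) + (11)·(-13) = -328.

-328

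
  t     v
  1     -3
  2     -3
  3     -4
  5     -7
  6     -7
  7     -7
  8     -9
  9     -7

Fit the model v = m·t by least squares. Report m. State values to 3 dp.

The normal equations are: 269·m = -282.
Hence m = -282 / 269 ≈ -1.04833.

m = -1.048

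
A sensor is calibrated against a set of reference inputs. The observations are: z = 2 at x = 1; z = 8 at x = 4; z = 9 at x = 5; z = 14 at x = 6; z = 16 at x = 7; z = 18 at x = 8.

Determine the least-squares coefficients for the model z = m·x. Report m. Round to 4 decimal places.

m = 2.1937

Forming MᵀM = [[191]] and Mᵀz = [419]ᵀ gives MᵀM·[m]ᵀ = Mᵀz.
m = 419/191 = 2.19372.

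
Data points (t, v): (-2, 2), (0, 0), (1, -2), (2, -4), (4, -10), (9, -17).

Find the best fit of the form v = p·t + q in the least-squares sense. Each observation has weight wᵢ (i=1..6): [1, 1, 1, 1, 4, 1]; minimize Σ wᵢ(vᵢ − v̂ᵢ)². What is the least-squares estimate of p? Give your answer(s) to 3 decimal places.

p = -1.911

Compute the Gram sums: Σwᵢ·t·t = 154, Σwᵢ·t = 26, Σwᵢ·1 = 9.
Moment sums: Σwᵢ·t·v = -327, Σwᵢ·v = -61.
Normal equations: [[154, 26]; [26, 9]]·[p, q]ᵀ = [-327, -61]ᵀ.
Eliminating q: 9·(row 1) − 26·(row 2) gives 710·p = 9·(-327) − 26·(-61) = -1357, so p = -1357/710.
Then q = ((-61) − 26·(-1357/710))/9 = -446/355.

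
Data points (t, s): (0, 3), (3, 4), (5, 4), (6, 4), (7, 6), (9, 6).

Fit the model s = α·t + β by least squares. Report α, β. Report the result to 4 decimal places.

α = 0.3400, β = 2.8000

The normal system MᵀM·[α, β]ᵀ = Mᵀs is [[200, 30]; [30, 6]]·[α, β]ᵀ = [152, 27]ᵀ.
det = 200·6 − 30² = 300.
α = (152·6 − 30·27)/300 = 17/50; β = (200·27 − 30·152)/300 = 14/5.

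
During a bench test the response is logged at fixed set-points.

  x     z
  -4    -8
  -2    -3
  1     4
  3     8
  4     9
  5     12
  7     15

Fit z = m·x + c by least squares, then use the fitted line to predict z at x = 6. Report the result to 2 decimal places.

ẑ = 13.68

From the data, Σx·x = 120, Σx = 14, Σ1 = 7.
Right-hand side: Σx·z = 267, Σz = 37.
Determinant 120·7 − 14² = 644.
m = (267·7 − 14·37)/644 = 193/92; c = (120·37 − 14·267)/644 = 351/322.
At x = 6: ẑ = (193/92)·(6) + (351/322)·(1) = 2202/161.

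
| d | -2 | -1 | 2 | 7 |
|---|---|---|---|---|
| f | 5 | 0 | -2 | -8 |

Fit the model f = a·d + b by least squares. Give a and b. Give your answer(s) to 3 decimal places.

a = -1.276, b = 0.663

The normal system MᵀM·[a, b]ᵀ = Mᵀf is [[58, 6]; [6, 4]]·[a, b]ᵀ = [-70, -5]ᵀ.
Δ = 58·4 − 6² = 196.
a = ((-70)·4 − 6·(-5))/196 = -125/98; b = (58·(-5) − 6·(-70))/196 = 65/98.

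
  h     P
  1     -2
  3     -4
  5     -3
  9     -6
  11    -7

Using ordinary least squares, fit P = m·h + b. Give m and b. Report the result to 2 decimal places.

m = -0.47, b = -1.67

With design matrix A, AᵀA = [[237, 29]; [29, 5]] and AᵀP = [-160, -22]ᵀ.
Δ = 237·5 − 29² = 344.
m = ((-160)·5 − 29·(-22))/344 = -81/172; b = (237·(-22) − 29·(-160))/344 = -287/172.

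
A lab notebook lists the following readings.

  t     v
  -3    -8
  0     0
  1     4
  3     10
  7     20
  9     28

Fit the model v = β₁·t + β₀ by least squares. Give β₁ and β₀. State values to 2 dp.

β₁ = 2.95, β₀ = 0.65

Forming XᵀX = [[149, 17]; [17, 6]] and Xᵀv = [450, 54]ᵀ gives XᵀX·[β₁, β₀]ᵀ = Xᵀv.
Eliminating β₀: 6·(row 1) − 17·(row 2) gives 605·β₁ = 6·450 − 17·54 = 1782, so β₁ = 162/55.
Then β₀ = (54 − 17·(162/55))/6 = 36/55.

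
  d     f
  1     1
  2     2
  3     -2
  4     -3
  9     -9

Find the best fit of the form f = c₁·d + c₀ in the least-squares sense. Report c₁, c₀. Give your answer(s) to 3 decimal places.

c₁ = -1.345, c₀ = 2.912

Sums needed: Σd·d = 111, Σd = 19, Σ1 = 5.
Moment sums: Σd·f = -94, Σf = -11.
So AᵀA·[c₁, c₀]ᵀ = Aᵀf: [[111, 19]; [19, 5]]·[c₁, c₀]ᵀ = [-94, -11]ᵀ.
Determinant 111·5 − 19² = 194.
c₁ = ((-94)·5 − 19·(-11))/194 = -261/194; c₀ = (111·(-11) − 19·(-94))/194 = 565/194.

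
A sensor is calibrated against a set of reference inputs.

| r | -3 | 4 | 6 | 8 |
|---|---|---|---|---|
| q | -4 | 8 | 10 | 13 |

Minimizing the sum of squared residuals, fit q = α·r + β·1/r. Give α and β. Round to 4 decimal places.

α = 1.6751, β = -0.3483

With design matrix A, AᵀA = [[125, 4]; [4, 125/576]] and Aᵀq = [208, 53/8]ᵀ.
Determinant 125·(125/576) − 4² = 6409/576.
α = (208·(125/576) − 4·(53/8))/(6409/576) = 10736/6409; β = (125·(53/8) − 4·208)/(6409/576) = -2232/6409.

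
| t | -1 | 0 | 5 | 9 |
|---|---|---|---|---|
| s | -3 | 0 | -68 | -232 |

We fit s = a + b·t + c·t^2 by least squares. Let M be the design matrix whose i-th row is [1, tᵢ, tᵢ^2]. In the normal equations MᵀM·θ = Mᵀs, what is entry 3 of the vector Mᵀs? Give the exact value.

-20495

Entry 3 ↔ basis t^2, so (Mᵀs)_{3} = Σᵢ (t^2)·sᵢ = (1)·(-3) + (0)·(0) + (25)·(-68) + (81)·(-232) = -20495.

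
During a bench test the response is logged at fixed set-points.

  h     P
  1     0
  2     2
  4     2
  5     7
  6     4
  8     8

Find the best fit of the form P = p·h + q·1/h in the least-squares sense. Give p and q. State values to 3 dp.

Normal-equation sums: Σh·h = 146, Σh·1/h = 6, Σ1/h·1/h = 20101/14400.
Moment sums: Σh·P = 135, Σ1/h·P = 137/30.
Eliminating q: (20101/14400)·(row 1) − 6·(row 2) gives (1208173/7200)·p = (20101/14400)·135 − 6·(137/30) = 10307/64, so p = 2319075/2416346.
Then q = ((137/30) − 6·(2319075/2416346))/(20101/14400) = -1031520/1208173.

p = 0.960, q = -0.854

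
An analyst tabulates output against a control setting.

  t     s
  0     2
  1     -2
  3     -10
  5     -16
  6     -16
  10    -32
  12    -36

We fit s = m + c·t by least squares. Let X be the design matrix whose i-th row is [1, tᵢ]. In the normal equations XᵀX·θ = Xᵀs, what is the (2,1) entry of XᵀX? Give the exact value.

Row 2 ↔ basis t, column 1 ↔ basis 1, so (XᵀX)_{2,1} = Σᵢ t = (0)·(1) + (1)·(1) + (3)·(1) + (5)·(1) + (6)·(1) + (10)·(1) + (12)·(1) = 37.

37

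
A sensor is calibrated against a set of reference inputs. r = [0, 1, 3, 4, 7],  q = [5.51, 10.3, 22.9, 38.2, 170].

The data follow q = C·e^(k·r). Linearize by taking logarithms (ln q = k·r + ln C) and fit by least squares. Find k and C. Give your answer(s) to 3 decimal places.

k = 0.480, C = 5.752

With ln qᵢ as the transformed response and rᵢ as the regressor:
XᵀX = [[75.0000, 15.0000]; [15.0000, 5]], rhs = [62.2475, 15.9485]ᵀ  (here Σr = 15.0000, Σ(r)² = 75.0000, Σln q = 15.9485, Σr·ln q = 62.2475).
Solving (det = 150.0000): k = 0.48007, ln C = 1.74949, so C = exp(1.74949) = 5.75167.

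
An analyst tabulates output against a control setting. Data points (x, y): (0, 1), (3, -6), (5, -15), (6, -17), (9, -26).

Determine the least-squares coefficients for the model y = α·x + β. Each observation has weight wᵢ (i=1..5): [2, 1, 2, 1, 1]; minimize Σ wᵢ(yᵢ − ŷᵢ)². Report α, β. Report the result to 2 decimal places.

The normal equations are: 176·α + 28·β = -504;  28·α + 7·β = -77.
(Σwᵢ·x·x = 176, Σwᵢ·x = 28, Σwᵢ·1 = 7, Σwᵢ·x·y = -504, Σwᵢ·y = -77.)
Δ = 176·7 − 28² = 448.
α = ((-504)·7 − 28·(-77))/448 = -49/16; β = (176·(-77) − 28·(-504))/448 = 5/4.

α = -3.06, β = 1.25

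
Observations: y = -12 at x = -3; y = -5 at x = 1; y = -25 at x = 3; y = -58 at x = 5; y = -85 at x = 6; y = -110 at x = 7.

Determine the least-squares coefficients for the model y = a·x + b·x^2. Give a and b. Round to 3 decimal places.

a = -2.065, b = -1.967

The normal equations are: 129·a + 685·b = -1614;  685·a + 4485·b = -10238.
(Σx·x = 129, Σx·x^2 = 685, Σx^2·x^2 = 4485, Σx·y = -1614, Σx^2·y = -10238.)
Eliminating b: 4485·(row 1) − 685·(row 2) gives 109340·a = 4485·(-1614) − 685·(-10238) = -225760, so a = -11288/5467.
Then b = ((-10238) − 685·(-11288/5467))/4485 = -53778/27335.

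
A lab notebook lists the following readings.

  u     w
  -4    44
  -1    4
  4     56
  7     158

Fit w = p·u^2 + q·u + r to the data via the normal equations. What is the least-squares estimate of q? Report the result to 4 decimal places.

q = 1.4949

Sums needed: Σu^2·u^2 = 2914, Σu^2·u = 342, Σu^2 = 82, Σu·u = 82, Σu = 6, Σ1 = 4.
Right-hand side: Σu^2·w = 9346, Σu·w = 1150, Σw = 262.
So MᵀM·[p, q, r]ᵀ = Mᵀw: [[2914, 342, 82]; [342, 82, 6]; [82, 6, 4]]·[p, q, r]ᵀ = [9346, 1150, 262]ᵀ.
Solving the 3×3 system (Gaussian elimination) gives p = 71/24, q = 873/584, r = 572/219.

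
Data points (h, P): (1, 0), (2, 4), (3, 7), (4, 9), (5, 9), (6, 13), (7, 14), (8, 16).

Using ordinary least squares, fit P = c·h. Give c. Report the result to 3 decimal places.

c = 2.029

Forming AᵀA = [[204]] and AᵀP = [414]ᵀ gives AᵀA·[c]ᵀ = AᵀP.
c = 414/204 = 2.02941.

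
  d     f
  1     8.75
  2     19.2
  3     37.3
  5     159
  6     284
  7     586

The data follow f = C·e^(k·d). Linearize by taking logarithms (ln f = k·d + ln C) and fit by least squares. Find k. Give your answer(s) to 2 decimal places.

k = 0.69

Linearized form: ln f = k·d + ln C. From the 6 transformed points,
Σd = 24.0000, Σ(d)² = 124.0000, Σln f = 25.8342, Σd·ln f = 122.7875.
Normal system: [[124.0000, 24.0000]; [24.0000, 6]]·[k, ln C]ᵀ = [122.7875, 25.8342]ᵀ.
Solving (det = 168.0000): k = 0.69467, ln C = 1.52700.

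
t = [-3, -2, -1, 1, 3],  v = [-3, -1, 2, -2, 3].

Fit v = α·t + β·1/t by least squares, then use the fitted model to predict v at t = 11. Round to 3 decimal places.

v̂ = 14.769

From the data, Σt·t = 24, Σt·1/t = 5, Σ1/t·1/t = 89/36.
For Mᵀv: Σt·v = 16, Σ1/t·v = -3/2.
Eliminating β: (89/36)·(row 1) − 5·(row 2) gives (103/3)·α = (89/36)·16 − 5·(-3/2) = 847/18, so α = 847/618.
Then β = ((-3/2) − 5·(847/618))/(89/36) = -348/103.
At t = 11: v̂ = (847/618)·(11) + (-348/103)·(1/11) = 100399/6798.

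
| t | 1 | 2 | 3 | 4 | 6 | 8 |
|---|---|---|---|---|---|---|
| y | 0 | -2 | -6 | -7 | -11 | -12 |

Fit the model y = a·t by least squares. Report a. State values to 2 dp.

a = -1.63

Setting ∂/∂a … = 0 gives: 130·a = -212.
(Σt·t = 130, Σt·y = -212.)
a = (-212)/130 = -1.63077.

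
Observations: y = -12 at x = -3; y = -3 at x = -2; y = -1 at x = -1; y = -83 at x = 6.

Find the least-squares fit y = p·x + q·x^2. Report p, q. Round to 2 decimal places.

With design matrix M, MᵀM = [[50, 180]; [180, 1394]] and Mᵀy = [-455, -3109]ᵀ.
Eliminating q: 1394·(row 1) − 180·(row 2) gives 37300·p = 1394·(-455) − 180·(-3109) = -74650, so p = -1493/746.
Then q = ((-3109) − 180·(-1493/746))/1394 = -1471/746.

p = -2.00, q = -1.97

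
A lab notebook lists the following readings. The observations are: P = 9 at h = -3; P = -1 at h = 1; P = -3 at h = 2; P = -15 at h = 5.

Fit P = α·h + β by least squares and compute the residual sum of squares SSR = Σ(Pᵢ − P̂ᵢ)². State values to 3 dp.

With design matrix M, MᵀM = [[39, 5]; [5, 4]] and MᵀP = [-109, -10]ᵀ.
det = 39·4 − 5² = 131.
α = ((-109)·4 − 5·(-10))/131 = -386/131; β = (39·(-10) − 5·(-109))/131 = 155/131.
Residuals: -134/131, 100/131, 224/131, -190/131; SSR = 872/131.

SSR = 6.656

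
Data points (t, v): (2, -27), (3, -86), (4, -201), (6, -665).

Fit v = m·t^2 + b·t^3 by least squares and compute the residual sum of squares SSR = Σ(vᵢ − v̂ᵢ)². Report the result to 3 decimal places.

Normal-equation sums: Σt^2·t^2 = 1649, Σt^2·t^3 = 9075, Σt^3·t^3 = 51545.
Right-hand side: Σt^2·v = -28038, Σt^3·v = -159042.
XᵀX·[m, b]ᵀ = Xᵀv becomes [[1649, 9075]; [9075, 51545]]·[m, b]ᵀ = [-28038, -159042]ᵀ.
Eliminating b: 51545·(row 1) − 9075·(row 2) gives 2642080·m = 51545·(-28038) − 9075·(-159042) = -1912560, so m = -23907/33026.
Then b = ((-159042) − 9075·(-23907/33026))/51545 = -488463/165130.
Residuals: -36333/82565, 31568/82565, -8469/82565, -13/11795; SSR = 28927/82565.

SSR = 0.350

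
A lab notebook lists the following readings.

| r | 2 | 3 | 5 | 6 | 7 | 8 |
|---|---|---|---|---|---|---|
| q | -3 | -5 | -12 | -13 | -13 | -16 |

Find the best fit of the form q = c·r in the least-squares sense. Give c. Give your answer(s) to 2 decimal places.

With design matrix M, MᵀM = [[187]] and Mᵀq = [-378]ᵀ.
c = (-378)/187 = -2.02139.

c = -2.02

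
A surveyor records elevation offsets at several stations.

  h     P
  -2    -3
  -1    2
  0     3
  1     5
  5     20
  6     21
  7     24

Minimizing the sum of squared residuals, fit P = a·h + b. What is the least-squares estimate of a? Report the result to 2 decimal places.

Sums needed: Σh·h = 116, Σh = 16, Σ1 = 7.
For AᵀP: Σh·P = 403, ΣP = 72.
Eliminating b: 7·(row 1) − 16·(row 2) gives 556·a = 7·403 − 16·72 = 1669, so a = 1669/556.
Then b = (72 − 16·(1669/556))/7 = 476/139.

a = 3.00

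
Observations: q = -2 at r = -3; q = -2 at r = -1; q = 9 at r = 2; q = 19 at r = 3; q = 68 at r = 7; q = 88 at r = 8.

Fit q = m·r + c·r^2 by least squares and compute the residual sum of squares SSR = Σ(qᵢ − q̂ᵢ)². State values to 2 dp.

SSR = 5.98

The normal equations are: 136·m + 862·c = 1263;  862·m + 6676·c = 9151.
Determinant 136·6676 − 862² = 164892.
m = (1263·6676 − 862·9151)/164892 = 271813/82446; c = (136·9151 − 862·1263)/164892 = 77915/82446.
Residuals: -8448/13741, 14503/41223, -56636/41223, 8300/13741, -2719/1963, 47092/41223; SSR = 246422/41223.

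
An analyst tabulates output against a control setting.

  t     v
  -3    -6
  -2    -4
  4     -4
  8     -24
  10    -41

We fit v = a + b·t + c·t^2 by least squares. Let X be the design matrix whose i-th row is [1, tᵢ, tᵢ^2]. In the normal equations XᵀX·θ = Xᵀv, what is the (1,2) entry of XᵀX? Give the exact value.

17

Row 1 ↔ basis 1, column 2 ↔ basis t, so (XᵀX)_{1,2} = Σᵢ t = (1)·(-3) + (1)·(-2) + (1)·(4) + (1)·(8) + (1)·(10) = 17.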